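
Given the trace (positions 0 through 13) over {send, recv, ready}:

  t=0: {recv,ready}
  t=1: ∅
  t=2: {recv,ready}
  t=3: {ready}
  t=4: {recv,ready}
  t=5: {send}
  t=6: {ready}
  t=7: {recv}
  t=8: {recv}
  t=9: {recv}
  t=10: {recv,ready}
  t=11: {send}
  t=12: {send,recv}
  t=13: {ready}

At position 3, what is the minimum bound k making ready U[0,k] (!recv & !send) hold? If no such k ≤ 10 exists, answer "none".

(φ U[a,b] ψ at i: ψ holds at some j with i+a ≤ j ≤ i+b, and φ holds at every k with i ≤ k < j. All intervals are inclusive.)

Need earliest j ≥ 3 with (!recv & !send), and ready at every k in [3,j-1].
  j=3: rhs holds (empty prefix). k = 0.

0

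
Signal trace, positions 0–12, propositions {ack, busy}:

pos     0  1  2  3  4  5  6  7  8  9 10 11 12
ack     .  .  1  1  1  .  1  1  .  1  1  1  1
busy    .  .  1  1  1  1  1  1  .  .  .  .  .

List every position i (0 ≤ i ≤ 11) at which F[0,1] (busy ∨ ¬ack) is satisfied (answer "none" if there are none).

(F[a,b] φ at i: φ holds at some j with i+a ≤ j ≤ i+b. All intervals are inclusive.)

0, 1, 2, 3, 4, 5, 6, 7, 8

Evaluate at each i in [0,11]:
  i=0: ✓ (witness j=0)
  i=1: ✓ (witness j=1)
  i=2: ✓ (witness j=2)
  i=3: ✓ (witness j=3)
  i=4: ✓ (witness j=4)
  i=5: ✓ (witness j=5)
  i=6: ✓ (witness j=6)
  i=7: ✓ (witness j=7)
  i=8: ✓ (witness j=8)
  i=9: ✗ (none in [9,10])
  i=10: ✗ (none in [10,11])
  i=11: ✗ (none in [11,12])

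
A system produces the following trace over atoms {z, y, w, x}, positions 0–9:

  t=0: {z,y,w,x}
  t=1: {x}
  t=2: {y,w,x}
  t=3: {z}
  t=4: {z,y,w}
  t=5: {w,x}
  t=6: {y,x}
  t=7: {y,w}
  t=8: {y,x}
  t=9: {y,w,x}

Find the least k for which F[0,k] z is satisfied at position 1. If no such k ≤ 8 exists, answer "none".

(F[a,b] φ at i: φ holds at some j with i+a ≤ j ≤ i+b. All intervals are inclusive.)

Scan j = 1,2,… for z:
  j=1: fails
  j=2: fails
  j=3: holds
First hit at j=3, so smallest k = 3-1 = 2.

2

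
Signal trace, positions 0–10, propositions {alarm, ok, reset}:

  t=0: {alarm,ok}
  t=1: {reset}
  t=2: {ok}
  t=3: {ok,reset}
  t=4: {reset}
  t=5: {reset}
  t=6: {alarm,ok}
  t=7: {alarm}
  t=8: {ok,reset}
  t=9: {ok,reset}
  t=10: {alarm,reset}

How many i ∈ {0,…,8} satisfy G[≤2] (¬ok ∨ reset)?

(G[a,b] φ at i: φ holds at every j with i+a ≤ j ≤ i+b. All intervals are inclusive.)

3

Evaluate at each i in [0,8]:
  i=0: ✗ (fails at j=0)
  i=1: ✗ (fails at j=2)
  i=2: ✗ (fails at j=2)
  i=3: ✓ (all of [3,5])
  i=4: ✗ (fails at j=6)
  i=5: ✗ (fails at j=6)
  i=6: ✗ (fails at j=6)
  i=7: ✓ (all of [7,9])
  i=8: ✓ (all of [8,10])
Positions where it holds: {3, 7, 8} → 3.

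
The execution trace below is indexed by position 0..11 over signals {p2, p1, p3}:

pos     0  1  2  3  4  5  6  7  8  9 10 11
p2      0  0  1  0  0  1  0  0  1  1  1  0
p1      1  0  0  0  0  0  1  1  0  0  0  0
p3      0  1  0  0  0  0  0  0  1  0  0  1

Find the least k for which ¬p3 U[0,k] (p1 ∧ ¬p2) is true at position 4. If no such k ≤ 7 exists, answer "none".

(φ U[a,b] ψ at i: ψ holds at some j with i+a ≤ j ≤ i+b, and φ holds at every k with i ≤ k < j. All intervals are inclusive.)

Need earliest j ≥ 4 with (p1 ∧ ¬p2), and ¬p3 at every k in [4,j-1].
  j=4: rhs fails.
  j=5: rhs fails.
  j=6: rhs holds; lhs holds on [4,5]. k = 2.

2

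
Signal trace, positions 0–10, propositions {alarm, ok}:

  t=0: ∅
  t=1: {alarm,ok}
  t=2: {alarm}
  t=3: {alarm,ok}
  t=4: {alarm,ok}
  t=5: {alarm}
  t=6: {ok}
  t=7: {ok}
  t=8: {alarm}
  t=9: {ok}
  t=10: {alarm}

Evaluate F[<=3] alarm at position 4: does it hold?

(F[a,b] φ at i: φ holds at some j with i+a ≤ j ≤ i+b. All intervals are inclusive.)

Yes

Check alarm at each j in [4,7]:
  j=4: true
  j=5: true
  j=6: false
  j=7: false
Found at j=4 → formula holds.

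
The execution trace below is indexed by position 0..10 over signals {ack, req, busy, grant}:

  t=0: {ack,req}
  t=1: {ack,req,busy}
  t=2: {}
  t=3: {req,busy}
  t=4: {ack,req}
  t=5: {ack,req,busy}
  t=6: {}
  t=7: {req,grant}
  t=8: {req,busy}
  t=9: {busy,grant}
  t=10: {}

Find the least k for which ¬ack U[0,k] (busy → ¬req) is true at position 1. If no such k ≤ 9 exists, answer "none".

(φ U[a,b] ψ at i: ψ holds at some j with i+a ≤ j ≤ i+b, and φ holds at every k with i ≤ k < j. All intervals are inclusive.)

Need earliest j ≥ 1 with (busy → ¬req), and ¬ack at every k in [1,j-1].
  j=1: rhs fails.
  j=2: rhs holds but lhs fails at k=1.
  j=3: rhs fails.
  j=4: rhs holds but lhs fails at k=1.
  j=5: rhs fails.
  j=6: rhs holds but lhs fails at k=1.
  j=7: rhs holds but lhs fails at k=1.
  j=8: rhs fails.
  j=9: rhs holds but lhs fails at k=1.
  j=10: rhs holds but lhs fails at k=1.
No witness within the range → none.

none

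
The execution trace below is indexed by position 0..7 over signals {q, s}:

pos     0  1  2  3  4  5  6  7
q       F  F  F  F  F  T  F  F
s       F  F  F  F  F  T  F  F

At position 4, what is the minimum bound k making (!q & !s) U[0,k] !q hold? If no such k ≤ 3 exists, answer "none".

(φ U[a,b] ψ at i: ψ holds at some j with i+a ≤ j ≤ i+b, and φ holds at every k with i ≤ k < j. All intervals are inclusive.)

0

Need earliest j ≥ 4 with !q, and (!q & !s) at every k in [4,j-1].
  j=4: rhs holds (empty prefix). k = 0.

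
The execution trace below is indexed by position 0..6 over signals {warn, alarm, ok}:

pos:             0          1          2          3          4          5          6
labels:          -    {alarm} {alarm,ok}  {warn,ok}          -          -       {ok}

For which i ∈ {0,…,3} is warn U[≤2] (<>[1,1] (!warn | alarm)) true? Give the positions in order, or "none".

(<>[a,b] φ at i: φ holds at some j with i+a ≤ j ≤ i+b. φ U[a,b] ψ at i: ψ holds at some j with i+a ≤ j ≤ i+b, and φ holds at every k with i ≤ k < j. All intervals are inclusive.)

0, 1, 3

Evaluate at each i in [0,3]:
  i=0: ✓ (rhs at j=0)
  i=1: ✓ (rhs at j=1)
  i=2: ✗ (lhs fails at k=2 before rhs at j=3)
  i=3: ✓ (rhs at j=3)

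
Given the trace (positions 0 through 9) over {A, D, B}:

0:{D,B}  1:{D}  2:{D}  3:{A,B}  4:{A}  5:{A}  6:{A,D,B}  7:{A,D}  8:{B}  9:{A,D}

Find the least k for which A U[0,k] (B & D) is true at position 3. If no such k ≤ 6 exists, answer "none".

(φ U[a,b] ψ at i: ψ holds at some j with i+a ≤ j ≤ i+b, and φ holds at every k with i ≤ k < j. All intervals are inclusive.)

Need earliest j ≥ 3 with (B & D), and A at every k in [3,j-1].
  j=3: rhs fails.
  j=4: rhs fails.
  j=5: rhs fails.
  j=6: rhs holds; lhs holds on [3,5]. k = 3.

3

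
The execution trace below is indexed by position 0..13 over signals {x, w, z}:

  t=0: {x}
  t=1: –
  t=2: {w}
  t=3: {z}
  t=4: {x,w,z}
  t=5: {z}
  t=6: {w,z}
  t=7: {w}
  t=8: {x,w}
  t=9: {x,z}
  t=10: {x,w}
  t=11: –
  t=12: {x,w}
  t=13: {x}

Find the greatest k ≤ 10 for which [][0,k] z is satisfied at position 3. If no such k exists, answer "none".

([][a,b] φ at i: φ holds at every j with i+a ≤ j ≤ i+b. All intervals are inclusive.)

z must hold from j=3 onward; find where it first fails.
  j=3: holds
  j=4: holds
  j=5: holds
  j=6: holds
  j=7: fails
Holds on [3,6], so largest k = 3.

3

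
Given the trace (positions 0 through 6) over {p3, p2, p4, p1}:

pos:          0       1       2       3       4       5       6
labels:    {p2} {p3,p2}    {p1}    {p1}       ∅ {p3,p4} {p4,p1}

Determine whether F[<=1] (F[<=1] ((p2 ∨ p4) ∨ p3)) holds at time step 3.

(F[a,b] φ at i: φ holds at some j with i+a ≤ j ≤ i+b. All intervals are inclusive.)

Yes

Check F[<=1] ((p2 ∨ p4) ∨ p3) at each j in [3,4]:
  j=3: fails (none in [3,4])
  j=4: holds (witness at 5)
Found at j=4 → formula holds.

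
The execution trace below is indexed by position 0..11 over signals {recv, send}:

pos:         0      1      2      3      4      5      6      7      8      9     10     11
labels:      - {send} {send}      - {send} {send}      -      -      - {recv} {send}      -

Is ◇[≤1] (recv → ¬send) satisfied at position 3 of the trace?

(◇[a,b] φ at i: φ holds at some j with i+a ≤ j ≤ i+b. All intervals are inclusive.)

True

Check (recv → ¬send) at each j in [3,4]:
  j=3: true
  j=4: true
Found at j=3 → formula holds.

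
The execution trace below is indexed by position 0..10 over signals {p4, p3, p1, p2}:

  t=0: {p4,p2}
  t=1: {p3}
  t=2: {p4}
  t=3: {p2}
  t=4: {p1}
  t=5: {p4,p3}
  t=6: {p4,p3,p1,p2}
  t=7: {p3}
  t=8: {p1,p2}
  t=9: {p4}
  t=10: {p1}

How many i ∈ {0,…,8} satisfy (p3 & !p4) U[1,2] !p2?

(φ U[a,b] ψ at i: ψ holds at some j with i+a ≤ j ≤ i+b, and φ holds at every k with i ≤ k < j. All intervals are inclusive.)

Evaluate at each i in [0,8]:
  i=0: ✗ (lhs fails at k=0 before rhs at j=1)
  i=1: ✓ (rhs at j=2; lhs holds on [1,1])
  i=2: ✗ (lhs fails at k=2 before rhs at j=4)
  i=3: ✗ (lhs fails at k=3 before rhs at j=4)
  i=4: ✗ (lhs fails at k=4 before rhs at j=5)
  i=5: ✗ (lhs fails at k=5 before rhs at j=7)
  i=6: ✗ (lhs fails at k=6 before rhs at j=7)
  i=7: ✗ (lhs fails at k=8 before rhs at j=9)
  i=8: ✗ (lhs fails at k=8 before rhs at j=9)
Positions where it holds: {1} → 1.

1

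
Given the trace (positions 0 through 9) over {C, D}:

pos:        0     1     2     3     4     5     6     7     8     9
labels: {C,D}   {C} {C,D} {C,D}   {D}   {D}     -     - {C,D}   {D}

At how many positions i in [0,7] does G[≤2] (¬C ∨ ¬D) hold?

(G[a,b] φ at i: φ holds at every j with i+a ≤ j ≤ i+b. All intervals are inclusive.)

2

Evaluate at each i in [0,7]:
  i=0: ✗ (fails at j=0)
  i=1: ✗ (fails at j=2)
  i=2: ✗ (fails at j=2)
  i=3: ✗ (fails at j=3)
  i=4: ✓ (all of [4,6])
  i=5: ✓ (all of [5,7])
  i=6: ✗ (fails at j=8)
  i=7: ✗ (fails at j=8)
Positions where it holds: {4, 5} → 2.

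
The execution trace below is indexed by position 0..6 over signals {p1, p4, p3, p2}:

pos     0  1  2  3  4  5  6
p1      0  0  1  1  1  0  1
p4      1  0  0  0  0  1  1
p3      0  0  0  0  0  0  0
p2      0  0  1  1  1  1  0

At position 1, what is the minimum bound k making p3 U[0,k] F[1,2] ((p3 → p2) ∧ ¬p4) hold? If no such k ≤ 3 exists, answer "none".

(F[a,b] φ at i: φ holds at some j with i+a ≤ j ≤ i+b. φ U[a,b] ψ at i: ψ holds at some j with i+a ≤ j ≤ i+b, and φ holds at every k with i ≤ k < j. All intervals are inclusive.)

Need earliest j ≥ 1 with F[1,2] ((p3 → p2) ∧ ¬p4), and p3 at every k in [1,j-1].
  j=1: rhs holds (empty prefix). k = 0.

0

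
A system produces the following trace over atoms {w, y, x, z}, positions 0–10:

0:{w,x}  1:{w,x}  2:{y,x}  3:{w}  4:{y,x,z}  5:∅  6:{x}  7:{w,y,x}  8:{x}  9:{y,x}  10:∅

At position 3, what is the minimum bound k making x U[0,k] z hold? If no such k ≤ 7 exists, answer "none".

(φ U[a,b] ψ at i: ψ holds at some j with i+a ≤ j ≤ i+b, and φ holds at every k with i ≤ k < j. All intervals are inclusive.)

none

Need earliest j ≥ 3 with z, and x at every k in [3,j-1].
  j=3: rhs fails.
  j=4: rhs holds but lhs fails at k=3.
  j=5: rhs fails.
  j=6: rhs fails.
  j=7: rhs fails.
  j=8: rhs fails.
  j=9: rhs fails.
  j=10: rhs fails.
No witness within the range → none.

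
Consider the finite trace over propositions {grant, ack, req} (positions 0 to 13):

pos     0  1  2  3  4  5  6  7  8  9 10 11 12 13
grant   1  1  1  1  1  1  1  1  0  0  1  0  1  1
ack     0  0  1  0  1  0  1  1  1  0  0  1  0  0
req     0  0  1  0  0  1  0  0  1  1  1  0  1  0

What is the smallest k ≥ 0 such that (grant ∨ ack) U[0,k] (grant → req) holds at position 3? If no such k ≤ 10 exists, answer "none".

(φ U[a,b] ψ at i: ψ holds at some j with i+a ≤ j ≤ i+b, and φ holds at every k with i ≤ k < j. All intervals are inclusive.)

2

Need earliest j ≥ 3 with (grant → req), and (grant ∨ ack) at every k in [3,j-1].
  j=3: rhs fails.
  j=4: rhs fails.
  j=5: rhs holds; lhs holds on [3,4]. k = 2.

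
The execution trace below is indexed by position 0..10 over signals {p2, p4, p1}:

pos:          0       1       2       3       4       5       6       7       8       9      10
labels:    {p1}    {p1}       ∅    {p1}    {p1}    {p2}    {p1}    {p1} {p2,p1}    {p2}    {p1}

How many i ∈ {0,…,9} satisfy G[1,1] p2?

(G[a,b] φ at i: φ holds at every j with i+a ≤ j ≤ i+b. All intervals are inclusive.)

Evaluate at each i in [0,9]:
  i=0: ✗ (fails at j=1)
  i=1: ✗ (fails at j=2)
  i=2: ✗ (fails at j=3)
  i=3: ✗ (fails at j=4)
  i=4: ✓ (all of [5,5])
  i=5: ✗ (fails at j=6)
  i=6: ✗ (fails at j=7)
  i=7: ✓ (all of [8,8])
  i=8: ✓ (all of [9,9])
  i=9: ✗ (fails at j=10)
Positions where it holds: {4, 7, 8} → 3.

3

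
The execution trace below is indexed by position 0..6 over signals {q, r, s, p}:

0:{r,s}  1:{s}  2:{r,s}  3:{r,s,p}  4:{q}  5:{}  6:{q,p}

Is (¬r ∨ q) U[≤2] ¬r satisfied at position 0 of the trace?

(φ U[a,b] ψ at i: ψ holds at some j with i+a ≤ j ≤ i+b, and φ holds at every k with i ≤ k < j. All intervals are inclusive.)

False

Need some j in [0,2] with ¬r, and (¬r ∨ q) at every k in [0,j-1].
  j=0: ¬r false.
  j=1: ¬r holds, but (¬r ∨ q) fails at k=0 → not this j.
  j=2: ¬r false.
No j in the window works → until fails.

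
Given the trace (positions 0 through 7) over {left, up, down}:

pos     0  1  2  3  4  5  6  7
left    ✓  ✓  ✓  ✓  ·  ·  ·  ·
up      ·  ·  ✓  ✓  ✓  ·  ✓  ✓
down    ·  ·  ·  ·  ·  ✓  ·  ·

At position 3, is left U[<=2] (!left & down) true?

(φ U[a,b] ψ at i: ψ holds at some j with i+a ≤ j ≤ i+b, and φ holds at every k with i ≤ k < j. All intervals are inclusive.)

Need some j in [3,5] with (!left & down), and left at every k in [3,j-1].
  j=3: (!left & down) false.
  j=4: (!left & down) false.
  j=5: (!left & down) holds, but left fails at k=4 → not this j.
No j in the window works → until fails.

No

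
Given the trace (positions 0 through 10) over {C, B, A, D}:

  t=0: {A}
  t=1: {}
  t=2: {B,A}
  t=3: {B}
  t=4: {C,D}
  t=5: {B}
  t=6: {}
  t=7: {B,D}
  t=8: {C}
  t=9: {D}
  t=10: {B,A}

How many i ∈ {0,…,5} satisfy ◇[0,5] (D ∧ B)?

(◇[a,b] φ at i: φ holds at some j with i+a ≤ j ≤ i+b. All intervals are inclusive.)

Evaluate at each i in [0,5]:
  i=0: ✗ (none in [0,5])
  i=1: ✗ (none in [1,6])
  i=2: ✓ (witness j=7)
  i=3: ✓ (witness j=7)
  i=4: ✓ (witness j=7)
  i=5: ✓ (witness j=7)
Positions where it holds: {2, 3, 4, 5} → 4.

4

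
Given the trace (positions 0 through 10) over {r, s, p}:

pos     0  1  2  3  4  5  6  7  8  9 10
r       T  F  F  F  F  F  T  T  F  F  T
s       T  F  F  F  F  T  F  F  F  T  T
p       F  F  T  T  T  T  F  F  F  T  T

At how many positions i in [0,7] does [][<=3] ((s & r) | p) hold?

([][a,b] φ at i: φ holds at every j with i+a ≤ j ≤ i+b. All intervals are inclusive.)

Evaluate at each i in [0,7]:
  i=0: ✗ (fails at j=1)
  i=1: ✗ (fails at j=1)
  i=2: ✓ (all of [2,5])
  i=3: ✗ (fails at j=6)
  i=4: ✗ (fails at j=6)
  i=5: ✗ (fails at j=6)
  i=6: ✗ (fails at j=6)
  i=7: ✗ (fails at j=7)
Positions where it holds: {2} → 1.

1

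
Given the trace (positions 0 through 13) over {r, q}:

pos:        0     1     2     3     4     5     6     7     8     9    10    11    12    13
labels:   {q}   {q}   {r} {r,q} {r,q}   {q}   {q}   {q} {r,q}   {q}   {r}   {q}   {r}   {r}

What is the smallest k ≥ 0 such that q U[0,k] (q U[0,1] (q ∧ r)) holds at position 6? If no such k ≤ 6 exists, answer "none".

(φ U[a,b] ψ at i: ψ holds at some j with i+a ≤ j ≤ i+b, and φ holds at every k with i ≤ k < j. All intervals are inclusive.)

1

Need earliest j ≥ 6 with (q U[0,1] (q ∧ r)), and q at every k in [6,j-1].
  j=6: rhs fails.
  j=7: rhs holds; lhs holds on [6,6]. k = 1.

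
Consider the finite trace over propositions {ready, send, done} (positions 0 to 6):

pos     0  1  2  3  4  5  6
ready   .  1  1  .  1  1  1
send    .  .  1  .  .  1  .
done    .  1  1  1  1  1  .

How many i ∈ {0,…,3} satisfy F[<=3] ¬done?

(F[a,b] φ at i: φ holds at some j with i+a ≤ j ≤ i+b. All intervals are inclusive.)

Evaluate at each i in [0,3]:
  i=0: ✓ (witness j=0)
  i=1: ✗ (none in [1,4])
  i=2: ✗ (none in [2,5])
  i=3: ✓ (witness j=6)
Positions where it holds: {0, 3} → 2.

2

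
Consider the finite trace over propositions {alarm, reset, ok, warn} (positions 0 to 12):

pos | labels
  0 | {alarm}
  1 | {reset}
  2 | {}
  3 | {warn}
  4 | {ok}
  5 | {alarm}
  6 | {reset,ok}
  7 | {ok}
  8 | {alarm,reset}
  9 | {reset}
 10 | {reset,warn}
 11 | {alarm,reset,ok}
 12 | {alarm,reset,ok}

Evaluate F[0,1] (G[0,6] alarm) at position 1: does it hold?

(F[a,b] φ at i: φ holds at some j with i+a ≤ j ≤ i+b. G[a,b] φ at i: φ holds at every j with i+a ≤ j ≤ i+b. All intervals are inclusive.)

Does not hold

Check G[0,6] alarm at each j in [1,2]:
  j=1: fails at 1
  j=2: fails at 2
No position in the window satisfies it → formula fails.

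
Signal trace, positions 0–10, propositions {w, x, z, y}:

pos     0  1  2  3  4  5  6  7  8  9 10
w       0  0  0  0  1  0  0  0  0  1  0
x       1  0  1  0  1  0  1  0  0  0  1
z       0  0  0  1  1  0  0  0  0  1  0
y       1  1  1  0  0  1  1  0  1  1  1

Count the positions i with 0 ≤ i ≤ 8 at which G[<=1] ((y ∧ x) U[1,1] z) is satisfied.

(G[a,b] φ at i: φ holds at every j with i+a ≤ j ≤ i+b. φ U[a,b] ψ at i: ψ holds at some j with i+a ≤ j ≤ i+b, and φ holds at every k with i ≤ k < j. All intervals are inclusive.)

0

Evaluate at each i in [0,8]:
  i=0: ✗ (fails at j=0)
  i=1: ✗ (fails at j=1)
  i=2: ✗ (fails at j=3)
  i=3: ✗ (fails at j=3)
  i=4: ✗ (fails at j=4)
  i=5: ✗ (fails at j=5)
  i=6: ✗ (fails at j=6)
  i=7: ✗ (fails at j=7)
  i=8: ✗ (fails at j=8)
Positions where it holds: {} → 0.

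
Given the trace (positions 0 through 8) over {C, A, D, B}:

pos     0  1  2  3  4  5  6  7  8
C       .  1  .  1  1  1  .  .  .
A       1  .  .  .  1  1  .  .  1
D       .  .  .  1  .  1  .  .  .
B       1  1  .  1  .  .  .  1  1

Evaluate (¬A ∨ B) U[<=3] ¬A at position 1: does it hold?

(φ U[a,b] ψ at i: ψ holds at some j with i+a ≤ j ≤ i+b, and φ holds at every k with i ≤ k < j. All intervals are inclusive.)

Holds

Need some j in [1,4] with ¬A, and (¬A ∨ B) at every k in [1,j-1].
  j=1: ¬A holds; no prefix to check → satisfied.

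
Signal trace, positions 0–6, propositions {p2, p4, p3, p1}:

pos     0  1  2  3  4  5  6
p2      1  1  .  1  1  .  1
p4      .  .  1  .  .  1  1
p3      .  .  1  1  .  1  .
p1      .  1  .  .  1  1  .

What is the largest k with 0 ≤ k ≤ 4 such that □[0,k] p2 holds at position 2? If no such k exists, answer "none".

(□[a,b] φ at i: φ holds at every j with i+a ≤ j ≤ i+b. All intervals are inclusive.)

p2 must hold from j=2 onward; find where it first fails.
  j=2: fails → no k works.

none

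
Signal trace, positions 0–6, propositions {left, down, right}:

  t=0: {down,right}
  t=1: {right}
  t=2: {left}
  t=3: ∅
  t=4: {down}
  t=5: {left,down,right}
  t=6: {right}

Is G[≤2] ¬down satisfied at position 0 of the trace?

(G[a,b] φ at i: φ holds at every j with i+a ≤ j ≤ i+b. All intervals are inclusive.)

Check ¬down at every j in [0,2]:
  j=0: false
  j=1: true
  j=2: true
Fails at j=0 → formula fails.

False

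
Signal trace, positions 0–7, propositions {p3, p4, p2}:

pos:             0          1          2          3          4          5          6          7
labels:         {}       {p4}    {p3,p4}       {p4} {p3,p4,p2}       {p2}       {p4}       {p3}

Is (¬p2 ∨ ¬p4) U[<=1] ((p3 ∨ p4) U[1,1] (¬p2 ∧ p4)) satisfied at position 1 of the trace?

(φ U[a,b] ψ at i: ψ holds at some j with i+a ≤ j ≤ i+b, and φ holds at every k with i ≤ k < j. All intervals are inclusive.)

Yes

Need some j in [1,2] with ((p3 ∨ p4) U[1,1] (¬p2 ∧ p4)), and (¬p2 ∨ ¬p4) at every k in [1,j-1].
  j=1: ((p3 ∨ p4) U[1,1] (¬p2 ∧ p4)) holds; no prefix to check → satisfied.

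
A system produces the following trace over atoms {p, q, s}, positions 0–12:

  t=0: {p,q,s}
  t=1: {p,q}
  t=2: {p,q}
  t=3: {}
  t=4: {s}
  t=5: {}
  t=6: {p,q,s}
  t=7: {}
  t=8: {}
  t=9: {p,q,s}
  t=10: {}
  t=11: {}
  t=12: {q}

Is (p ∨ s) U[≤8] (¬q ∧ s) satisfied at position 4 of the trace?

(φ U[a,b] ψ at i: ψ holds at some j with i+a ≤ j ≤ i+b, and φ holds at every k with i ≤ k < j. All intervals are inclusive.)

Need some j in [4,12] with (¬q ∧ s), and (p ∨ s) at every k in [4,j-1].
  j=4: (¬q ∧ s) holds; no prefix to check → satisfied.

Holds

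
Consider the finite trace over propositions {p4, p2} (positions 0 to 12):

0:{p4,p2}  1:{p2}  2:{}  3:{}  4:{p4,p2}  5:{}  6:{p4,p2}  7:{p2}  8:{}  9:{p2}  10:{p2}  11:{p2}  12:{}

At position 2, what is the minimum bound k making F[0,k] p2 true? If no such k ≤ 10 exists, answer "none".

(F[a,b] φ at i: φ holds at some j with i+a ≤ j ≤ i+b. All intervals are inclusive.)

2

Scan j = 2,3,… for p2:
  j=2: fails
  j=3: fails
  j=4: holds
First hit at j=4, so smallest k = 4-2 = 2.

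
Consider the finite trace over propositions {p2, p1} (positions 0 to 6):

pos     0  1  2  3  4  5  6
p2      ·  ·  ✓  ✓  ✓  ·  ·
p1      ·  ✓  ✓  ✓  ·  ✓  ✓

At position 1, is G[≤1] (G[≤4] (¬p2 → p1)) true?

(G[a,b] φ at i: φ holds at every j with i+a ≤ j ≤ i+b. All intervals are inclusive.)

Check G[≤4] (¬p2 → p1) at every j in [1,2]:
  j=1: holds on [1,5]
  j=2: holds on [2,6]
All positions satisfy it → formula holds.

Holds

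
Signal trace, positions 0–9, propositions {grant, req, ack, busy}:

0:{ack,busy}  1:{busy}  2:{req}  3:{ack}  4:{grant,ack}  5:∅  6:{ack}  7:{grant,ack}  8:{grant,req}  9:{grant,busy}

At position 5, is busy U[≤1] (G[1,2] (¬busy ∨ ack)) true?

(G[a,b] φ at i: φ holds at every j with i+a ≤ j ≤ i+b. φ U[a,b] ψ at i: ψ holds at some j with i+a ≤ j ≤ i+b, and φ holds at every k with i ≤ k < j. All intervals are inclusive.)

Holds

Need some j in [5,6] with G[1,2] (¬busy ∨ ack), and busy at every k in [5,j-1].
  j=5: G[1,2] (¬busy ∨ ack) holds; no prefix to check → satisfied.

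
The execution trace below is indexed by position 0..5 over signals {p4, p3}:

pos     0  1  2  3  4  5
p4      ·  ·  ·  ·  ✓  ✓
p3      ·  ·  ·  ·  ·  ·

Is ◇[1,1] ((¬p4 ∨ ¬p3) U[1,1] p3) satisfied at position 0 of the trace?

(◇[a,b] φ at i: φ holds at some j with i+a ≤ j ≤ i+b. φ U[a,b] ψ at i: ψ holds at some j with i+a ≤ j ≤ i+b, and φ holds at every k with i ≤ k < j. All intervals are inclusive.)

Check ((¬p4 ∨ ¬p3) U[1,1] p3) at each j in [1,1]:
  j=1: fails
No position in the window satisfies it → formula fails.

False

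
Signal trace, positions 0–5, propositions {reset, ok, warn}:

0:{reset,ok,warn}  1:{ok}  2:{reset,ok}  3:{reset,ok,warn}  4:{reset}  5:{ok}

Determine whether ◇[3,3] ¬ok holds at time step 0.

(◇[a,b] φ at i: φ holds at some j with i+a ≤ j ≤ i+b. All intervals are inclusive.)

Check ¬ok at each j in [3,3]:
  j=3: false
No position in the window satisfies it → formula fails.

False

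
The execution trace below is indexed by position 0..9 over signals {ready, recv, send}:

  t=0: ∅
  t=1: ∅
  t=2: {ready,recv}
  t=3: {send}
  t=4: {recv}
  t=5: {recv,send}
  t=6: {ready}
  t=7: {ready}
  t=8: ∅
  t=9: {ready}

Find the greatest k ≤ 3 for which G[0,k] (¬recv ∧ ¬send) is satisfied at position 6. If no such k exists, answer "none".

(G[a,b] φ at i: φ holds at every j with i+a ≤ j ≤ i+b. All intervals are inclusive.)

(¬recv ∧ ¬send) must hold from j=6 onward; find where it first fails.
  j=6: holds
  j=7: holds
  j=8: holds
  j=9: holds
Holds through j=9; largest k = 3.

3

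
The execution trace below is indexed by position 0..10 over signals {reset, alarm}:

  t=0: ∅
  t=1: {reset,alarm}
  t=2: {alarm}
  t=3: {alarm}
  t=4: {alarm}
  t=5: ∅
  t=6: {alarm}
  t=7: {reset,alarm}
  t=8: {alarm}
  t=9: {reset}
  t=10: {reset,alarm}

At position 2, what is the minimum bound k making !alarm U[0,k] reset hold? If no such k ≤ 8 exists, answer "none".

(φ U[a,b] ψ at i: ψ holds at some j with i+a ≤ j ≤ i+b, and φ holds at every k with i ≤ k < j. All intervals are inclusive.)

Need earliest j ≥ 2 with reset, and !alarm at every k in [2,j-1].
  j=2: rhs fails.
  j=3: rhs fails.
  j=4: rhs fails.
  j=5: rhs fails.
  j=6: rhs fails.
  j=7: rhs holds but lhs fails at k=2.
  j=8: rhs fails.
  j=9: rhs holds but lhs fails at k=2.
  j=10: rhs holds but lhs fails at k=2.
No witness within the range → none.

none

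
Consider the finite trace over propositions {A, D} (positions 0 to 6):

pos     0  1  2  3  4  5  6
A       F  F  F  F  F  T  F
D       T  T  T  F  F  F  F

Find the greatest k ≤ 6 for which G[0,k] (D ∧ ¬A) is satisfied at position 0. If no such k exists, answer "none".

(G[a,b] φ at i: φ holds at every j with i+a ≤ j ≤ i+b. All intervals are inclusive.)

(D ∧ ¬A) must hold from j=0 onward; find where it first fails.
  j=0: holds
  j=1: holds
  j=2: holds
  j=3: fails
Holds on [0,2], so largest k = 2.

2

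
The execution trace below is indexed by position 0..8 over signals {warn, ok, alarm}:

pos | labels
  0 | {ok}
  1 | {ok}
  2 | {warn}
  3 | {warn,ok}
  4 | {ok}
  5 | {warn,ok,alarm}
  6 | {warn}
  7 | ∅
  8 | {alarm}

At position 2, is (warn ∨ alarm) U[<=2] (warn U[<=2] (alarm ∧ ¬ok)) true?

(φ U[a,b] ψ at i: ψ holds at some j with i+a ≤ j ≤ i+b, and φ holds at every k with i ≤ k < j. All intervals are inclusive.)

False

Need some j in [2,4] with (warn U[<=2] (alarm ∧ ¬ok)), and (warn ∨ alarm) at every k in [2,j-1].
  j=2: (warn U[<=2] (alarm ∧ ¬ok)) — fails.
  j=3: (warn U[<=2] (alarm ∧ ¬ok)) — fails.
  j=4: (warn U[<=2] (alarm ∧ ¬ok)) — fails.
No j in the window works → until fails.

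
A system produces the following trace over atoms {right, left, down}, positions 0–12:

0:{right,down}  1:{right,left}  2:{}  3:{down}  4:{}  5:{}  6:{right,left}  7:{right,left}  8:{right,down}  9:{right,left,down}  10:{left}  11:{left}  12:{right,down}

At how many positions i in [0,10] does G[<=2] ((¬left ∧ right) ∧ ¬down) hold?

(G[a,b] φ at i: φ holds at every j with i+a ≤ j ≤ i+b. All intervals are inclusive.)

Evaluate at each i in [0,10]:
  i=0: ✗ (fails at j=0)
  i=1: ✗ (fails at j=1)
  i=2: ✗ (fails at j=2)
  i=3: ✗ (fails at j=3)
  i=4: ✗ (fails at j=4)
  i=5: ✗ (fails at j=5)
  i=6: ✗ (fails at j=6)
  i=7: ✗ (fails at j=7)
  i=8: ✗ (fails at j=8)
  i=9: ✗ (fails at j=9)
  i=10: ✗ (fails at j=10)
Positions where it holds: {} → 0.

0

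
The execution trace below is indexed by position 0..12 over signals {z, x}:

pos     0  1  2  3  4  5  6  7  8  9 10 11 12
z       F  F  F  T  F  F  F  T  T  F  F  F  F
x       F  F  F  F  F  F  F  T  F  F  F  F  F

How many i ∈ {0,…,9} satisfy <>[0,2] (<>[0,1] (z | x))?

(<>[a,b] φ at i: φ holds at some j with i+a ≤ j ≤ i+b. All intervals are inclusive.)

Evaluate at each i in [0,9]:
  i=0: ✓ (witness j=2)
  i=1: ✓ (witness j=2)
  i=2: ✓ (witness j=2)
  i=3: ✓ (witness j=3)
  i=4: ✓ (witness j=6)
  i=5: ✓ (witness j=6)
  i=6: ✓ (witness j=6)
  i=7: ✓ (witness j=7)
  i=8: ✓ (witness j=8)
  i=9: ✗ (none in [9,11])
Positions where it holds: {0, 1, 2, 3, 4, 5, 6, 7, 8} → 9.

9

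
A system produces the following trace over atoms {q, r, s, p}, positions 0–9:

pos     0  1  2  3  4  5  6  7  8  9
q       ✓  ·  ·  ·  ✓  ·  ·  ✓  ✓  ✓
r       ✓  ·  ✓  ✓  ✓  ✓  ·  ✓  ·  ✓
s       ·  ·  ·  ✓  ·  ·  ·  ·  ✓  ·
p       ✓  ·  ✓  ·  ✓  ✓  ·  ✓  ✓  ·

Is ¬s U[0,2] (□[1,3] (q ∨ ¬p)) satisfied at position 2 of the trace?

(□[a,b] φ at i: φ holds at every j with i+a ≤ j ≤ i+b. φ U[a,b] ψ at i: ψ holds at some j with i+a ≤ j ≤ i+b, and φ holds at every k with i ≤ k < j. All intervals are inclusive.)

No

Need some j in [2,4] with □[1,3] (q ∨ ¬p), and ¬s at every k in [2,j-1].
  j=2: □[1,3] (q ∨ ¬p) — fails at 5.
  j=3: □[1,3] (q ∨ ¬p) — fails at 5.
  j=4: □[1,3] (q ∨ ¬p) — fails at 5.
No j in the window works → until fails.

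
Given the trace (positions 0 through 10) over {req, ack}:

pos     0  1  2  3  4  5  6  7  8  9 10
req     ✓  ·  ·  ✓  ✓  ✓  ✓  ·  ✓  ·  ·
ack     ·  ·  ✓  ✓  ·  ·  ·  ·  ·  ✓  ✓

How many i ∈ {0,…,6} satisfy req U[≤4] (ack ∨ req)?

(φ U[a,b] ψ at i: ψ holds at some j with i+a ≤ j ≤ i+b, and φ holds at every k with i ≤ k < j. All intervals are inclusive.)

6

Evaluate at each i in [0,6]:
  i=0: ✓ (rhs at j=0)
  i=1: ✗ (lhs fails at k=1 before rhs at j=2)
  i=2: ✓ (rhs at j=2)
  i=3: ✓ (rhs at j=3)
  i=4: ✓ (rhs at j=4)
  i=5: ✓ (rhs at j=5)
  i=6: ✓ (rhs at j=6)
Positions where it holds: {0, 2, 3, 4, 5, 6} → 6.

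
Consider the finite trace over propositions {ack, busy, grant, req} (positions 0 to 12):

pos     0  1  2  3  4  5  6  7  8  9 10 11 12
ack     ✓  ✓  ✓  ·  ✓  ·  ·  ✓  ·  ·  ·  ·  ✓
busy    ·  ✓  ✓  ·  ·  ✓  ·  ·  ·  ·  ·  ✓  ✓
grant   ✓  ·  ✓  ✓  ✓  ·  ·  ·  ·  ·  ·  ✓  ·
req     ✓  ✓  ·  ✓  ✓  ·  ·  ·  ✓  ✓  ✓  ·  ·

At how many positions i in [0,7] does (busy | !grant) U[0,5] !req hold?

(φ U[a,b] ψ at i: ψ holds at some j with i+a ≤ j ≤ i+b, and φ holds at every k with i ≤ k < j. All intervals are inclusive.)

5

Evaluate at each i in [0,7]:
  i=0: ✗ (lhs fails at k=0 before rhs at j=2)
  i=1: ✓ (rhs at j=2; lhs holds on [1,1])
  i=2: ✓ (rhs at j=2)
  i=3: ✗ (lhs fails at k=3 before rhs at j=5)
  i=4: ✗ (lhs fails at k=4 before rhs at j=5)
  i=5: ✓ (rhs at j=5)
  i=6: ✓ (rhs at j=6)
  i=7: ✓ (rhs at j=7)
Positions where it holds: {1, 2, 5, 6, 7} → 5.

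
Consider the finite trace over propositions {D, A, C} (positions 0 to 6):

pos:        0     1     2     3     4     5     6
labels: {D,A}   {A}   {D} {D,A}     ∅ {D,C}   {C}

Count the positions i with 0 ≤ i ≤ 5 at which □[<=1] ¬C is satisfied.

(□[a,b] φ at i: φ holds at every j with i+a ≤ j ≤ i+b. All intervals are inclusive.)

4

Evaluate at each i in [0,5]:
  i=0: ✓ (all of [0,1])
  i=1: ✓ (all of [1,2])
  i=2: ✓ (all of [2,3])
  i=3: ✓ (all of [3,4])
  i=4: ✗ (fails at j=5)
  i=5: ✗ (fails at j=5)
Positions where it holds: {0, 1, 2, 3} → 4.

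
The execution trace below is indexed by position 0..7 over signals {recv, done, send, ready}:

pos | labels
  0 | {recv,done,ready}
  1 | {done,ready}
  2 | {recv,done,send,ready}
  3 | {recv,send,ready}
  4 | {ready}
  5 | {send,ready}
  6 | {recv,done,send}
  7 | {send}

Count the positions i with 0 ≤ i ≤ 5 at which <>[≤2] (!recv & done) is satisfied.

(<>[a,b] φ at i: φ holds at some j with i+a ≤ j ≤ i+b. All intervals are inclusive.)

Evaluate at each i in [0,5]:
  i=0: ✓ (witness j=1)
  i=1: ✓ (witness j=1)
  i=2: ✗ (none in [2,4])
  i=3: ✗ (none in [3,5])
  i=4: ✗ (none in [4,6])
  i=5: ✗ (none in [5,7])
Positions where it holds: {0, 1} → 2.

2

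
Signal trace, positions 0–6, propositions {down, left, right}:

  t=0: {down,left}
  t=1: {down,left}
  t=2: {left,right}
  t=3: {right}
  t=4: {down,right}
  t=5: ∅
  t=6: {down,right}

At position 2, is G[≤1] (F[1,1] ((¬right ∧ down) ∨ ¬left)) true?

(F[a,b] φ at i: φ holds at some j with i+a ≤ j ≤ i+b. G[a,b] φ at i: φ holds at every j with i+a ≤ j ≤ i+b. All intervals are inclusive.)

Check F[1,1] ((¬right ∧ down) ∨ ¬left) at every j in [2,3]:
  j=2: holds (witness at 3)
  j=3: holds (witness at 4)
All positions satisfy it → formula holds.

Yes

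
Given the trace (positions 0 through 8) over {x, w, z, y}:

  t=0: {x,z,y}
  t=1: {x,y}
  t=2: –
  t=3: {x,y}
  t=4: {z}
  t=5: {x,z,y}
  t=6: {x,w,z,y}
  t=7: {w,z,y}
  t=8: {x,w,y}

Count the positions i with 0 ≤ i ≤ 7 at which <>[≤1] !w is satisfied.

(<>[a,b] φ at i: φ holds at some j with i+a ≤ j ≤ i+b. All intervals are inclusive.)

6

Evaluate at each i in [0,7]:
  i=0: ✓ (witness j=0)
  i=1: ✓ (witness j=1)
  i=2: ✓ (witness j=2)
  i=3: ✓ (witness j=3)
  i=4: ✓ (witness j=4)
  i=5: ✓ (witness j=5)
  i=6: ✗ (none in [6,7])
  i=7: ✗ (none in [7,8])
Positions where it holds: {0, 1, 2, 3, 4, 5} → 6.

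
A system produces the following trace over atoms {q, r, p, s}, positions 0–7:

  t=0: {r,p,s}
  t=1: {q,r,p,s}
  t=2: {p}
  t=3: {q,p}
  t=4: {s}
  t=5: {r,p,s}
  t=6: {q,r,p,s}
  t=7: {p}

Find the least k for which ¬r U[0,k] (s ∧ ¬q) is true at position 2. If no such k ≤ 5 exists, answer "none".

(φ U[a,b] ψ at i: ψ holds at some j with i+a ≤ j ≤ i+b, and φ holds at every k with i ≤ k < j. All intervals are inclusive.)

2

Need earliest j ≥ 2 with (s ∧ ¬q), and ¬r at every k in [2,j-1].
  j=2: rhs fails.
  j=3: rhs fails.
  j=4: rhs holds; lhs holds on [2,3]. k = 2.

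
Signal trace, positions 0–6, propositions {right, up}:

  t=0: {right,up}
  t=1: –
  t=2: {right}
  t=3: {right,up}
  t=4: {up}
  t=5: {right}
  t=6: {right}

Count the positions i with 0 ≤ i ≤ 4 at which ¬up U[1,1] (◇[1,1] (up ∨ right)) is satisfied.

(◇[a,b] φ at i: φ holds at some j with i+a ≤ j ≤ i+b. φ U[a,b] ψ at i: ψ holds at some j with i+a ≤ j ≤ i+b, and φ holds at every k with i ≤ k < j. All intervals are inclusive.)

Evaluate at each i in [0,4]:
  i=0: ✗ (lhs fails at k=0 before rhs at j=1)
  i=1: ✓ (rhs at j=2; lhs holds on [1,1])
  i=2: ✓ (rhs at j=3; lhs holds on [2,2])
  i=3: ✗ (lhs fails at k=3 before rhs at j=4)
  i=4: ✗ (lhs fails at k=4 before rhs at j=5)
Positions where it holds: {1, 2} → 2.

2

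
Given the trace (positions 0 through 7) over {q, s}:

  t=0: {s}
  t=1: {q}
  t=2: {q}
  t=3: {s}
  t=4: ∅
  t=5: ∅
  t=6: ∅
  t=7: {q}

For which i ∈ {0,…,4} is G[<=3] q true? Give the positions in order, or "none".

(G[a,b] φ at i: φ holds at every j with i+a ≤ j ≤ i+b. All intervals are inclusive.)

Evaluate at each i in [0,4]:
  i=0: ✗ (fails at j=0)
  i=1: ✗ (fails at j=3)
  i=2: ✗ (fails at j=3)
  i=3: ✗ (fails at j=3)
  i=4: ✗ (fails at j=4)

none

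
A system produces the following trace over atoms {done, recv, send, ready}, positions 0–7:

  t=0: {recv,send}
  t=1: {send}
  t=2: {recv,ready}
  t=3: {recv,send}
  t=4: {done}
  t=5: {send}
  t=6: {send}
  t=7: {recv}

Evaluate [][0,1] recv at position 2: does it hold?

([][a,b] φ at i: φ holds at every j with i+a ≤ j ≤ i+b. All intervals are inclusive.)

Check recv at every j in [2,3]:
  j=2: true
  j=3: true
All positions satisfy it → formula holds.

Holds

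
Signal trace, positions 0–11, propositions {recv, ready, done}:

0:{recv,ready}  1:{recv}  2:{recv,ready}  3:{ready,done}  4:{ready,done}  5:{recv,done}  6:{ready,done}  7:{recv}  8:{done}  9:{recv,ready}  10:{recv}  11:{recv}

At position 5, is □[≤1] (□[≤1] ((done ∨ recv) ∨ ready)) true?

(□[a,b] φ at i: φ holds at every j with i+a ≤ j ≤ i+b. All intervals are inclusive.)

Holds

Check □[≤1] ((done ∨ recv) ∨ ready) at every j in [5,6]:
  j=5: holds on [5,6]
  j=6: holds on [6,7]
All positions satisfy it → formula holds.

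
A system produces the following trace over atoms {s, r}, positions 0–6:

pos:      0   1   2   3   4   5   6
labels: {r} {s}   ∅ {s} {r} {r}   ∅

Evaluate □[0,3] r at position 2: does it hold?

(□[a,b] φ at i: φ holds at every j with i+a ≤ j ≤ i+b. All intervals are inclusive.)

Check r at every j in [2,5]:
  j=2: false
  j=3: false
  j=4: true
  j=5: true
Fails at j=2 → formula fails.

False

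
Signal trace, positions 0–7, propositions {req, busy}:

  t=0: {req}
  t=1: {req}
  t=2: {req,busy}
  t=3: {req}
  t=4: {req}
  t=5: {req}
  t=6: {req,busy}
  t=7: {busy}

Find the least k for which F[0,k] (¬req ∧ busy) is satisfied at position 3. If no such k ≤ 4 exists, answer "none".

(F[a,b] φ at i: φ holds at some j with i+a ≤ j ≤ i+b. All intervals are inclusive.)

Scan j = 3,4,… for (¬req ∧ busy):
  j=3: fails
  j=4: fails
  j=5: fails
  j=6: fails
  j=7: holds
First hit at j=7, so smallest k = 7-3 = 4.

4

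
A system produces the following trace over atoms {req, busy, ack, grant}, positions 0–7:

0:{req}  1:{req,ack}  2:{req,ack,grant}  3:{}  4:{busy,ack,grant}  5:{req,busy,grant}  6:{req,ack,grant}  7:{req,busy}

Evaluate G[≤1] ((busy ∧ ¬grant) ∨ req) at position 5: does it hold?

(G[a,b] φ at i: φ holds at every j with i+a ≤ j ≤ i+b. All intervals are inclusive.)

Yes

Check ((busy ∧ ¬grant) ∨ req) at every j in [5,6]:
  j=5: true
  j=6: true
All positions satisfy it → formula holds.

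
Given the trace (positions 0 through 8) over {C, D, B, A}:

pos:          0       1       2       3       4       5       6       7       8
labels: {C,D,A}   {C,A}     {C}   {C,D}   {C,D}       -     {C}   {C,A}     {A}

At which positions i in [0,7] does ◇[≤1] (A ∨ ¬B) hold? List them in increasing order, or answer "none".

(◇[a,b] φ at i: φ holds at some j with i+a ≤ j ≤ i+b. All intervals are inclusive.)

Evaluate at each i in [0,7]:
  i=0: ✓ (witness j=0)
  i=1: ✓ (witness j=1)
  i=2: ✓ (witness j=2)
  i=3: ✓ (witness j=3)
  i=4: ✓ (witness j=4)
  i=5: ✓ (witness j=5)
  i=6: ✓ (witness j=6)
  i=7: ✓ (witness j=7)

0, 1, 2, 3, 4, 5, 6, 7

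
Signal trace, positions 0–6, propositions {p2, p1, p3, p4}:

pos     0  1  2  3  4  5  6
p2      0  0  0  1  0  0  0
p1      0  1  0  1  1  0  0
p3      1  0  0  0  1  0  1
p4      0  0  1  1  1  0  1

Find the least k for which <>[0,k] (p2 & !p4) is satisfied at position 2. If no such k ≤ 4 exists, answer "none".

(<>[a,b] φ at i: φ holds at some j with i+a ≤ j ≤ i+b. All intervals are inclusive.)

none

Scan j = 2,3,… for (p2 & !p4):
  j=2: fails
  j=3: fails
  j=4: fails
  j=5: fails
  j=6: fails
No j in [2,6] satisfies it → none.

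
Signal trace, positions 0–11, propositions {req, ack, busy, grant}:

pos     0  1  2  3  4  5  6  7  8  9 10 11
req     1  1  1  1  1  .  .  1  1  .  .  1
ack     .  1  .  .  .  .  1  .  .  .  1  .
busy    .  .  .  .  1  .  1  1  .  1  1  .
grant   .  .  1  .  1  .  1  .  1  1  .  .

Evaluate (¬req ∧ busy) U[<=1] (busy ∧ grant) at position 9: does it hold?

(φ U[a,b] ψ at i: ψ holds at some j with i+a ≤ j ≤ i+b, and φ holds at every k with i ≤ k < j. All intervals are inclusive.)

Need some j in [9,10] with (busy ∧ grant), and (¬req ∧ busy) at every k in [9,j-1].
  j=9: (busy ∧ grant) holds; no prefix to check → satisfied.

True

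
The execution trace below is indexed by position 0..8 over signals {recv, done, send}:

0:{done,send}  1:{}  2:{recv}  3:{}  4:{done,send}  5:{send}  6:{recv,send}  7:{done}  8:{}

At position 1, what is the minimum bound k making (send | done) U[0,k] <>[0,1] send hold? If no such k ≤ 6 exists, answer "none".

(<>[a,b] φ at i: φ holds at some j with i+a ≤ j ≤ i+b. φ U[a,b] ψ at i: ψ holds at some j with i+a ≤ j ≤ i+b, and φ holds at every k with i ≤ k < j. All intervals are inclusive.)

none

Need earliest j ≥ 1 with <>[0,1] send, and (send | done) at every k in [1,j-1].
  j=1: rhs fails.
  j=2: rhs fails.
  j=3: rhs holds but lhs fails at k=1.
  j=4: rhs holds but lhs fails at k=1.
  j=5: rhs holds but lhs fails at k=1.
  j=6: rhs holds but lhs fails at k=1.
  j=7: rhs fails.
No witness within the range → none.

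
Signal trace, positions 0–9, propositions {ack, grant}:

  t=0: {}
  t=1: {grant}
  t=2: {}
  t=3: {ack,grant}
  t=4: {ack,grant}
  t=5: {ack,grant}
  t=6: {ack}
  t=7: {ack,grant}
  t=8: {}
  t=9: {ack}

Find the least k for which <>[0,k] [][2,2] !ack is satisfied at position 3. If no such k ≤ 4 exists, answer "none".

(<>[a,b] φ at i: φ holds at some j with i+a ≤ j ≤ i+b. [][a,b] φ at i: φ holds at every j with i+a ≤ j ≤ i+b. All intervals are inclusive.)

3

Scan j = 3,4,… for [][2,2] !ack:
  j=3: fails
  j=4: fails
  j=5: fails
  j=6: holds
First hit at j=6, so smallest k = 6-3 = 3.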